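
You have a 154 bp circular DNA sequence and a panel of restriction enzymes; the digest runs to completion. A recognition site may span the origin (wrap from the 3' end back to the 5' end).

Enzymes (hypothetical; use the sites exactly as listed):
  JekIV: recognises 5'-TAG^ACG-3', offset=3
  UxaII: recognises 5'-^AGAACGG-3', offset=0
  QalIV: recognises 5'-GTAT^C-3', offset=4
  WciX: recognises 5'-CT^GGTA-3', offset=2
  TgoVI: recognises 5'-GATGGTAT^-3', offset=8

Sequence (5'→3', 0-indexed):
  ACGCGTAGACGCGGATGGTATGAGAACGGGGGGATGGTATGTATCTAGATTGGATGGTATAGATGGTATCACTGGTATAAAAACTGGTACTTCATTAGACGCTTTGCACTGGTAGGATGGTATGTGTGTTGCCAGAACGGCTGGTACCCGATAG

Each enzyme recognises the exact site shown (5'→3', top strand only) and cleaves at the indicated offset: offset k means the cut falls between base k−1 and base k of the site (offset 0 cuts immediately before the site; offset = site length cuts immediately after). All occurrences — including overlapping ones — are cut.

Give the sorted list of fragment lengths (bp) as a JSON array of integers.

Per-enzyme occurrences:
  JekIV (TAGACG, off=3): starts [5, 95, 151] → cuts [0, 8, 98]
  UxaII (AGAACGG, off=0): starts [22, 133] → cuts [22, 133]
  QalIV (GTATC, off=4): starts [40, 65] → cuts [44, 69]
  WciX (CTGGTA, off=2): starts [71, 83, 108, 140] → cuts [73, 85, 110, 142]
  TgoVI (GATGGTAT, off=8): starts [13, 32, 52, 61, 115] → cuts [21, 40, 60, 69, 123]

Pooled cuts: [0, 8, 21, 22, 40, 44, 60, 69, 73, 85, 98, 110, 123, 133, 142]

Fragment lengths:
  0→8: 8 bp
  8→21: 13 bp
  21→22: 1 bp
  22→40: 18 bp
  40→44: 4 bp
  44→60: 16 bp
  60→69: 9 bp
  69→73: 4 bp
  73→85: 12 bp
  85→98: 13 bp
  98→110: 12 bp
  110→123: 13 bp
  123→133: 10 bp
  133→142: 9 bp
  142→0 (wrap): 154-142+0 = 12 bp

[1,4,4,8,9,9,10,12,12,12,13,13,13,16,18]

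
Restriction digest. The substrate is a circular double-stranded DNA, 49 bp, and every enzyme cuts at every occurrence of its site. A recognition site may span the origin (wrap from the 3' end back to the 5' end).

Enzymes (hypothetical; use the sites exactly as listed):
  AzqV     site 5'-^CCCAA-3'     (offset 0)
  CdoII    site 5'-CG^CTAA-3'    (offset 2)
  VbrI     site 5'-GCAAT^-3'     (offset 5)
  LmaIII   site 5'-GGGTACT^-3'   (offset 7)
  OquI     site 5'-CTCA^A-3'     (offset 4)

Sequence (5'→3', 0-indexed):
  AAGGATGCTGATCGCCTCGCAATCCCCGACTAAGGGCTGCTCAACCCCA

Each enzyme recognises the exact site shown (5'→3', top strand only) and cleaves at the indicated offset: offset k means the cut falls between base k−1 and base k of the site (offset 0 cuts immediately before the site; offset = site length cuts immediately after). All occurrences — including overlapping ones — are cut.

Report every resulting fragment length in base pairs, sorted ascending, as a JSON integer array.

Per-enzyme occurrences:
  AzqV (CCCAA, off=0): starts [45] → cuts [45]
  CdoII (CGCTAA, off=2): no sites
  VbrI (GCAAT, off=5): starts [18] → cuts [23]
  LmaIII (GGGTACT, off=7): no sites
  OquI (CTCAA, off=4): starts [39] → cuts [43]

All cut coordinates (distinct, sorted): [23, 43, 45]

Fragments:
  23→43: 20 bp
  43→45: 2 bp
  45→23 (wrap): 49-45+23 = 27 bp

[2,20,27]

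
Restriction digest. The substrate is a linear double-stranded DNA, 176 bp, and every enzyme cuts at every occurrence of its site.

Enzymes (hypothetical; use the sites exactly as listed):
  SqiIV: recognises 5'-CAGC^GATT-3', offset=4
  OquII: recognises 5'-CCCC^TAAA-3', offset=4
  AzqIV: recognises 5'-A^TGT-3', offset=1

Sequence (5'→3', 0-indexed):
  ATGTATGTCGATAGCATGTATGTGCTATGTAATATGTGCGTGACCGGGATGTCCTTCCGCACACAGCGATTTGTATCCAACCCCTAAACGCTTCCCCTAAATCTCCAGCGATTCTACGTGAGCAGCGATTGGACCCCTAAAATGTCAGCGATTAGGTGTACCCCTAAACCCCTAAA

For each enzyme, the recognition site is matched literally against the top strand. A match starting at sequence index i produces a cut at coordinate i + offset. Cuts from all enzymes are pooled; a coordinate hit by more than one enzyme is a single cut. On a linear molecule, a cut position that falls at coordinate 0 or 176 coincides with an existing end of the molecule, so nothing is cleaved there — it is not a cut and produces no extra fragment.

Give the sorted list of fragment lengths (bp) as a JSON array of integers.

Site scan:
  SqiIV CAGCGATT/4: at [63, 105, 122, 145] ⇒ [67, 109, 126, 149]
  OquII CCCCTAAA/4: at [80, 93, 133, 160, 168] ⇒ [84, 97, 137, 164, 172]
  AzqIV ATGT/1: at [0, 4, 15, 19, 26, 33, 48, 141] ⇒ [1, 5, 16, 20, 27, 34, 49, 142]

All cut coordinates (distinct, sorted): [1, 5, 16, 20, 27, 34, 49, 67, 84, 97, 109, 126, 137, 142, 149, 164, 172]

Fragments:
  [0,1): 1 bp
  [1,5): 4 bp
  [5,16): 11 bp
  [16,20): 4 bp
  [20,27): 7 bp
  [27,34): 7 bp
  [34,49): 15 bp
  [49,67): 18 bp
  [67,84): 17 bp
  [84,97): 13 bp
  [97,109): 12 bp
  [109,126): 17 bp
  [126,137): 11 bp
  [137,142): 5 bp
  [142,149): 7 bp
  [149,164): 15 bp
  [164,172): 8 bp
  [172,176): 4 bp

[1,4,4,4,5,7,7,7,8,11,11,12,13,15,15,17,17,18]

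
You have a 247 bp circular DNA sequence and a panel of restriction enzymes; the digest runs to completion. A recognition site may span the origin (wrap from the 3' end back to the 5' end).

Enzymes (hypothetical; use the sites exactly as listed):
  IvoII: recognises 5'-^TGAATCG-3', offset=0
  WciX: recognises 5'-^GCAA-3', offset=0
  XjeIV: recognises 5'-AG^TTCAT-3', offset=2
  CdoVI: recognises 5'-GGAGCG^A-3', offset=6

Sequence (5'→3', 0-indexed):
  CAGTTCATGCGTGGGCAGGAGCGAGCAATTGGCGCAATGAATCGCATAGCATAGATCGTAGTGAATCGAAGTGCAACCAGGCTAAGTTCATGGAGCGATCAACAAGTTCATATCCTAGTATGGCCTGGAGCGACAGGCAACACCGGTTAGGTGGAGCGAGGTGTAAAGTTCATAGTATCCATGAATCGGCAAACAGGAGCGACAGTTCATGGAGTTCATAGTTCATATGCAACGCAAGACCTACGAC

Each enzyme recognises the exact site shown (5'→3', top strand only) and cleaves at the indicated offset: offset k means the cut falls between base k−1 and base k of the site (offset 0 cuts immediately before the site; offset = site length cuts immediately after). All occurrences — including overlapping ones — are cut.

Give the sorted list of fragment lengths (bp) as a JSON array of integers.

Per-enzyme occurrences:
  IvoII (TGAATCG, off=0): starts [37, 61, 181] → cuts [37, 61, 181]
  WciX (GCAA, off=0): starts [24, 33, 72, 136, 188, 228, 233] → cuts [24, 33, 72, 136, 188, 228, 233]
  XjeIV (AGTTCAT, off=2): starts [1, 84, 104, 166, 203, 212, 219] → cuts [3, 86, 106, 168, 205, 214, 221]
  CdoVI (GGAGCGA, off=6): starts [17, 91, 126, 152, 195] → cuts [23, 97, 132, 158, 201]

Pooled cuts: [3, 23, 24, 33, 37, 61, 72, 86, 97, 106, 132, 136, 158, 168, 181, 188, 201, 205, 214, 221, 228, 233]

Fragment lengths:
  3→23: 20 bp
  23→24: 1 bp
  24→33: 9 bp
  33→37: 4 bp
  37→61: 24 bp
  61→72: 11 bp
  72→86: 14 bp
  86→97: 11 bp
  97→106: 9 bp
  106→132: 26 bp
  132→136: 4 bp
  136→158: 22 bp
  158→168: 10 bp
  168→181: 13 bp
  181→188: 7 bp
  188→201: 13 bp
  201→205: 4 bp
  205→214: 9 bp
  214→221: 7 bp
  221→228: 7 bp
  228→233: 5 bp
  233→3 (wrap): 247-233+3 = 17 bp

[1,4,4,4,5,7,7,7,9,9,9,10,11,11,13,13,14,17,20,22,24,26]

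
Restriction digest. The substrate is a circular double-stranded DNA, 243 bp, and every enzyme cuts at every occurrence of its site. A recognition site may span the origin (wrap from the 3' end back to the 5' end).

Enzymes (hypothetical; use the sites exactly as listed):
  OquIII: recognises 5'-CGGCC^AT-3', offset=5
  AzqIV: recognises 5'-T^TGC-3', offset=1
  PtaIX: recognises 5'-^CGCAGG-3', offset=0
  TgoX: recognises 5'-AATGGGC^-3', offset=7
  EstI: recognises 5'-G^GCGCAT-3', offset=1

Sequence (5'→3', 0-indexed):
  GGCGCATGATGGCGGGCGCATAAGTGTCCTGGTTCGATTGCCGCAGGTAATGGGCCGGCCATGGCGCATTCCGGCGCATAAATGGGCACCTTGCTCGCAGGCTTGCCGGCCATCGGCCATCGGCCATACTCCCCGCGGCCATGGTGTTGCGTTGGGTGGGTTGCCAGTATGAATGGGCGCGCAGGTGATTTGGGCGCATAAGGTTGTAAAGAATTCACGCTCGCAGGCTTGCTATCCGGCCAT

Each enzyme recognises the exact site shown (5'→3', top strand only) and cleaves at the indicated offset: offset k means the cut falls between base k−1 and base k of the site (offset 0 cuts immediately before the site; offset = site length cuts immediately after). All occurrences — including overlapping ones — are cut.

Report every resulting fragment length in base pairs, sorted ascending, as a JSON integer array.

Scan for sites:
  OquIII CGGCCAT/5: at [55, 106, 113, 120, 135, 236] ⇒ [60, 111, 118, 125, 140, 241]
  AzqIV TTGC/1: at [37, 90, 102, 146, 160, 228] ⇒ [38, 91, 103, 147, 161, 229]
  PtaIX CGCAGG/0: at [41, 95, 179, 221] ⇒ [41, 95, 179, 221]
  TgoX AATGGGC/7: at [48, 80, 171] ⇒ [55, 87, 178]
  EstI GGCGCAT/1: at [0, 14, 62, 72, 192] ⇒ [1, 15, 63, 73, 193]

Pooled cuts: [1, 15, 38, 41, 55, 60, 63, 73, 87, 91, 95, 103, 111, 118, 125, 140, 147, 161, 178, 179, 193, 221, 229, 241]

Fragment lengths:
  1→15: 14 bp
  15→38: 23 bp
  38→41: 3 bp
  41→55: 14 bp
  55→60: 5 bp
  60→63: 3 bp
  63→73: 10 bp
  73→87: 14 bp
  87→91: 4 bp
  91→95: 4 bp
  95→103: 8 bp
  103→111: 8 bp
  111→118: 7 bp
  118→125: 7 bp
  125→140: 15 bp
  140→147: 7 bp
  147→161: 14 bp
  161→178: 17 bp
  178→179: 1 bp
  179→193: 14 bp
  193→221: 28 bp
  221→229: 8 bp
  229→241: 12 bp
  241→1 (wrap): 243-241+1 = 3 bp

[1,3,3,3,4,4,5,7,7,7,8,8,8,10,12,14,14,14,14,14,15,17,23,28]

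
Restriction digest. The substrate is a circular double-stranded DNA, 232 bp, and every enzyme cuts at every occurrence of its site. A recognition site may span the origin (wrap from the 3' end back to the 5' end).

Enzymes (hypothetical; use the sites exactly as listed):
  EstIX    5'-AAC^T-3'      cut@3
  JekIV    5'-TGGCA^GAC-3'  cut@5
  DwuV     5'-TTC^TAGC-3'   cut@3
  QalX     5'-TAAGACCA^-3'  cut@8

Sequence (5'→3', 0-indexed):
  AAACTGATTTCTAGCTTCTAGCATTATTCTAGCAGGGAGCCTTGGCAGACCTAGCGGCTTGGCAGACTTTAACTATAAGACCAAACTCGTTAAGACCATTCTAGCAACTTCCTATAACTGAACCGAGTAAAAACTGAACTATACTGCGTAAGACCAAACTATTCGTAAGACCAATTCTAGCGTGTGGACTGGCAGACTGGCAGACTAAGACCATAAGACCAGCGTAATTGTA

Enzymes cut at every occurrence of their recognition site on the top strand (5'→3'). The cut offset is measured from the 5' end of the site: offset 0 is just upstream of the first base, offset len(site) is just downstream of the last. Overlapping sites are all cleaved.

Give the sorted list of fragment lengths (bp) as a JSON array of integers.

[3,3,3,4,5,7,7,7,8,8,9,10,10,11,11,12,14,15,16,17,17,17,18]

Per-enzyme occurrences:
  EstIX AACT/3: at [1, 70, 83, 105, 115, 131, 136, 156] ⇒ [4, 73, 86, 108, 118, 134, 139, 159]
  JekIV TGGCAGAC/5: at [42, 59, 189, 197] ⇒ [47, 64, 194, 202]
  DwuV TTCTAGC/3: at [8, 15, 26, 98, 174] ⇒ [11, 18, 29, 101, 177]
  QalX TAAGACCA/8: at [75, 90, 148, 165, 205, 213] ⇒ [83, 98, 156, 173, 213, 221]

Pooled cuts: [4, 11, 18, 29, 47, 64, 73, 83, 86, 98, 101, 108, 118, 134, 139, 156, 159, 173, 177, 194, 202, 213, 221]

Fragment lengths:
  4→11: 7 bp
  11→18: 7 bp
  18→29: 11 bp
  29→47: 18 bp
  47→64: 17 bp
  64→73: 9 bp
  73→83: 10 bp
  83→86: 3 bp
  86→98: 12 bp
  98→101: 3 bp
  101→108: 7 bp
  108→118: 10 bp
  118→134: 16 bp
  134→139: 5 bp
  139→156: 17 bp
  156→159: 3 bp
  159→173: 14 bp
  173→177: 4 bp
  177→194: 17 bp
  194→202: 8 bp
  202→213: 11 bp
  213→221: 8 bp
  221→4 (wrap): 232-221+4 = 15 bp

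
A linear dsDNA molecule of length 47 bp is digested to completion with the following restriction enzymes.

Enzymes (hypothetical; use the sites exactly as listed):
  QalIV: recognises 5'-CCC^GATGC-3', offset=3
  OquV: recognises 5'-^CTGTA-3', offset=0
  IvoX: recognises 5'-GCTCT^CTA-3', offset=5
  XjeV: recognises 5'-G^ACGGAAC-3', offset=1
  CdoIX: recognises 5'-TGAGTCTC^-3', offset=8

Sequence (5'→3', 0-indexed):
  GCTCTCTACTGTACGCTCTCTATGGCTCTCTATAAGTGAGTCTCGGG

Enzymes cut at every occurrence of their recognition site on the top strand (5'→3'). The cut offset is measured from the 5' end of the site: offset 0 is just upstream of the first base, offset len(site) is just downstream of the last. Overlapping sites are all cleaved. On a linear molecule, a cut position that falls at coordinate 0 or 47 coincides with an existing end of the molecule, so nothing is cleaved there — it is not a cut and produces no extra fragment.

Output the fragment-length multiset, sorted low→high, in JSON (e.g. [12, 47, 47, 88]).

[3,3,5,10,11,15]

Scan for sites:
  QalIV (CCCGATGC, off=3): no sites
  OquV CTGTA/0: at [8] ⇒ [8]
  IvoX GCTCTCTA/5: at [0, 14, 24] ⇒ [5, 19, 29]
  XjeV (GACGGAAC, off=1): no sites
  CdoIX TGAGTCTC/8: at [36] ⇒ [44]

All cut coordinates (distinct, sorted): [5, 8, 19, 29, 44]

Fragment lengths:
  [0,5): 5 bp
  [5,8): 3 bp
  [8,19): 11 bp
  [19,29): 10 bp
  [29,44): 15 bp
  [44,47): 3 bp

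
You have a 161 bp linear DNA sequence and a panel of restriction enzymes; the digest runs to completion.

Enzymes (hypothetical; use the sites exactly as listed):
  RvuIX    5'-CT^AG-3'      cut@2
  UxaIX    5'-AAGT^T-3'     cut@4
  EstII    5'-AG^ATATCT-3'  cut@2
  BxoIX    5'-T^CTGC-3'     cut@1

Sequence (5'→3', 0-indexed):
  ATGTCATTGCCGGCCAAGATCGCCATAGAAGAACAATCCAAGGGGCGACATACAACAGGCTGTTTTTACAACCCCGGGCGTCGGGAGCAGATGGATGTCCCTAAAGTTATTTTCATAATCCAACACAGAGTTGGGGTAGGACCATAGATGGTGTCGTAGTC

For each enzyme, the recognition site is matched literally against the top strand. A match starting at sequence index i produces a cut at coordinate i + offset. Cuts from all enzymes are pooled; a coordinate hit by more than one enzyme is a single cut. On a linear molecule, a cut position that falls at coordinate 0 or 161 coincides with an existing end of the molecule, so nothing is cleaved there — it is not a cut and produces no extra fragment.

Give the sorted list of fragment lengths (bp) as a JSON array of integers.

Site scan:
  RvuIX (CTAG, off=2): no sites
  UxaIX (AAGTT, off=4): starts [103] → cuts [107]
  EstII (AGATATCT, off=2): no sites
  BxoIX (TCTGC, off=1): no sites

Pooled cuts: [107]

Fragments:
  [0,107): 107 bp
  [107,161): 54 bp

[54,107]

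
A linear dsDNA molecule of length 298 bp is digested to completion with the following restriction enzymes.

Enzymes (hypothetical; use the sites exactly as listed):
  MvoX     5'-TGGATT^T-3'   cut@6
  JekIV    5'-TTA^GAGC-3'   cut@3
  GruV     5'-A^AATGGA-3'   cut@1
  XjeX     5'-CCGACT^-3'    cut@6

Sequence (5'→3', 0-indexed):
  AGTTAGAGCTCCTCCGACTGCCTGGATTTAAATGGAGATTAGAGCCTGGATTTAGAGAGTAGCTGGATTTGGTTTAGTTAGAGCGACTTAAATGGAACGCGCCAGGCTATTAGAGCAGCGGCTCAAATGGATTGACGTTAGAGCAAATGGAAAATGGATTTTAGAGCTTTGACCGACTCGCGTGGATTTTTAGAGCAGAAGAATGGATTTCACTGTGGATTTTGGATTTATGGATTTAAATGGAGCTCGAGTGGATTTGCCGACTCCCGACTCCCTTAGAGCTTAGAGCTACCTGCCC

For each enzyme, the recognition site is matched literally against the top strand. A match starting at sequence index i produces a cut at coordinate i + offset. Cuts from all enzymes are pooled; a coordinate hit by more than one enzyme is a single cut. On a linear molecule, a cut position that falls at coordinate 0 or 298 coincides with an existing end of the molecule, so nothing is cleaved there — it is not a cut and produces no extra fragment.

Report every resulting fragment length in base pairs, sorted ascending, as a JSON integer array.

Scan for sites:
  MvoX TGGATTT/6: at [22, 46, 63, 154, 182, 203, 215, 222, 230, 251] ⇒ [28, 52, 69, 160, 188, 209, 221, 228, 236, 257]
  JekIV TTAGAGC/3: at [2, 38, 77, 109, 137, 160, 189, 275, 282] ⇒ [5, 41, 80, 112, 140, 163, 192, 278, 285]
  GruV AAATGGA/1: at [29, 89, 124, 144, 151, 237] ⇒ [30, 90, 125, 145, 152, 238]
  XjeX CCGACT/6: at [13, 172, 259, 266] ⇒ [19, 178, 265, 272]

All cut coordinates (distinct, sorted): [5, 19, 28, 30, 41, 52, 69, 80, 90, 112, 125, 140, 145, 152, 160, 163, 178, 188, 192, 209, 221, 228, 236, 238, 257, 265, 272, 278, 285]

Fragment lengths:
  [0,5): 5 bp
  [5,19): 14 bp
  [19,28): 9 bp
  [28,30): 2 bp
  [30,41): 11 bp
  [41,52): 11 bp
  [52,69): 17 bp
  [69,80): 11 bp
  [80,90): 10 bp
  [90,112): 22 bp
  [112,125): 13 bp
  [125,140): 15 bp
  [140,145): 5 bp
  [145,152): 7 bp
  [152,160): 8 bp
  [160,163): 3 bp
  [163,178): 15 bp
  [178,188): 10 bp
  [188,192): 4 bp
  [192,209): 17 bp
  [209,221): 12 bp
  [221,228): 7 bp
  [228,236): 8 bp
  [236,238): 2 bp
  [238,257): 19 bp
  [257,265): 8 bp
  [265,272): 7 bp
  [272,278): 6 bp
  [278,285): 7 bp
  [285,298): 13 bp

[2,2,3,4,5,5,6,7,7,7,7,8,8,8,9,10,10,11,11,11,12,13,13,14,15,15,17,17,19,22]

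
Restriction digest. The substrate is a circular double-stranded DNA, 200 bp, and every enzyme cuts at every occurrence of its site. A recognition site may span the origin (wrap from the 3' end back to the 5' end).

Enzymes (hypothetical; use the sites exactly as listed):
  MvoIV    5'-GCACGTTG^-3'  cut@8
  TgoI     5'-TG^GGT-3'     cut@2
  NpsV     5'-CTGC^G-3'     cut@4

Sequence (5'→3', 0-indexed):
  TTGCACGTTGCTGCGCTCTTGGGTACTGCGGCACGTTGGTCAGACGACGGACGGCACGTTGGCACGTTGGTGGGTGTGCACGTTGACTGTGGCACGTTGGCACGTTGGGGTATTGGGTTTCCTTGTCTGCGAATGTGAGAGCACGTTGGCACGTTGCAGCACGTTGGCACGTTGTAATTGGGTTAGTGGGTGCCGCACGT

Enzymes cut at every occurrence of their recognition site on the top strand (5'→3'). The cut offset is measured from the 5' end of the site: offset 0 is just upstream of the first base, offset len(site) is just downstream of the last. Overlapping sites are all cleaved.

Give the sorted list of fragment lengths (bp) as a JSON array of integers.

[3,4,6,7,8,8,8,8,8,8,8,9,10,13,14,15,18,22,23]

Per-enzyme occurrences:
  MvoIV (GCACGTTG, off=8): starts [2, 30, 53, 61, 77, 91, 99, 140, 148, 158, 166] → cuts [10, 38, 61, 69, 85, 99, 107, 148, 156, 166, 174]
  TgoI (TGGGT, off=2): starts [19, 70, 113, 178, 186] → cuts [21, 72, 115, 180, 188]
  NpsV (CTGCG, off=4): starts [10, 25, 126] → cuts [14, 29, 130]

Pooled cuts: [10, 14, 21, 29, 38, 61, 69, 72, 85, 99, 107, 115, 130, 148, 156, 166, 174, 180, 188]

Fragments:
  10→14: 4 bp
  14→21: 7 bp
  21→29: 8 bp
  29→38: 9 bp
  38→61: 23 bp
  61→69: 8 bp
  69→72: 3 bp
  72→85: 13 bp
  85→99: 14 bp
  99→107: 8 bp
  107→115: 8 bp
  115→130: 15 bp
  130→148: 18 bp
  148→156: 8 bp
  156→166: 10 bp
  166→174: 8 bp
  174→180: 6 bp
  180→188: 8 bp
  188→10 (wrap): 200-188+10 = 22 bp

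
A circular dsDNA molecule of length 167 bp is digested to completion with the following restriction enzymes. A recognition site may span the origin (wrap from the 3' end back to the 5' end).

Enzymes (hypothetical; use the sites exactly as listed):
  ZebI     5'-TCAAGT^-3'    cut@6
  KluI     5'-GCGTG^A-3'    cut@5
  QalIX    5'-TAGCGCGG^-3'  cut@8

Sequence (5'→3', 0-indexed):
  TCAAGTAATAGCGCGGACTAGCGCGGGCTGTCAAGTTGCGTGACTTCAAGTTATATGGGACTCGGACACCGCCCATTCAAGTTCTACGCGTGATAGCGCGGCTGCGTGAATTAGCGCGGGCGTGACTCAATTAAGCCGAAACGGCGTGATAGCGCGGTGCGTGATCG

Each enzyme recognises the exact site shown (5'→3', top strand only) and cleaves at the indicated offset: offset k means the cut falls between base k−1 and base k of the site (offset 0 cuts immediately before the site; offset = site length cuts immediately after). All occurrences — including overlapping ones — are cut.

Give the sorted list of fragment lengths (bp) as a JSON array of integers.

Scan for sites:
  ZebI TCAAGT/6: at [0, 30, 45, 76] ⇒ [6, 36, 51, 82]
  KluI GCGTGA/5: at [37, 87, 103, 119, 143, 158] ⇒ [42, 92, 108, 124, 148, 163]
  QalIX TAGCGCGG/8: at [8, 18, 93, 111, 149] ⇒ [16, 26, 101, 119, 157]

Pooled cuts: [6, 16, 26, 36, 42, 51, 82, 92, 101, 108, 119, 124, 148, 157, 163]

Fragments:
  6→16: 10 bp
  16→26: 10 bp
  26→36: 10 bp
  36→42: 6 bp
  42→51: 9 bp
  51→82: 31 bp
  82→92: 10 bp
  92→101: 9 bp
  101→108: 7 bp
  108→119: 11 bp
  119→124: 5 bp
  124→148: 24 bp
  148→157: 9 bp
  157→163: 6 bp
  163→6 (wrap): 167-163+6 = 10 bp

[5,6,6,7,9,9,9,10,10,10,10,10,11,24,31]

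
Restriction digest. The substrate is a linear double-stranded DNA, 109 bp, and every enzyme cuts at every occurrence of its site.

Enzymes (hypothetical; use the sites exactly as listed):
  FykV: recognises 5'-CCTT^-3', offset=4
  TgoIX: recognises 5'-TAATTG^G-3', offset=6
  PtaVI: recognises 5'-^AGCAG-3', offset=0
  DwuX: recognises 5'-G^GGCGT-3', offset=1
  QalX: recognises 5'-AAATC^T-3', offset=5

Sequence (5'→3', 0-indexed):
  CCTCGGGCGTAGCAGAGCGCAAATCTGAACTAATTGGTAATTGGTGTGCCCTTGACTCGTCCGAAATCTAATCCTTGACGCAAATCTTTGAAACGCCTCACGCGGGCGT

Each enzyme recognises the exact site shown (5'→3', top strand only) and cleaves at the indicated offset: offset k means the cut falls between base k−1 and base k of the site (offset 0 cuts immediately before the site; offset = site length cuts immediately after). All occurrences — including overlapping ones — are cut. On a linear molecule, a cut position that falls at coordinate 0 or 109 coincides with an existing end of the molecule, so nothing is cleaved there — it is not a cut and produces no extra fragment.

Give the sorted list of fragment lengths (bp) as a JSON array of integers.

[5,5,5,7,8,10,10,11,15,15,18]

Site scan:
  FykV CCTT/4: at [49, 72] ⇒ [53, 76]
  TgoIX TAATTGG/6: at [30, 37] ⇒ [36, 43]
  PtaVI AGCAG/0: at [10] ⇒ [10]
  DwuX GGGCGT/1: at [4, 103] ⇒ [5, 104]
  QalX AAATCT/5: at [20, 63, 81] ⇒ [25, 68, 86]

All cut coordinates (distinct, sorted): [5, 10, 25, 36, 43, 53, 68, 76, 86, 104]

Fragment lengths:
  [0,5): 5 bp
  [5,10): 5 bp
  [10,25): 15 bp
  [25,36): 11 bp
  [36,43): 7 bp
  [43,53): 10 bp
  [53,68): 15 bp
  [68,76): 8 bp
  [76,86): 10 bp
  [86,104): 18 bp
  [104,109): 5 bp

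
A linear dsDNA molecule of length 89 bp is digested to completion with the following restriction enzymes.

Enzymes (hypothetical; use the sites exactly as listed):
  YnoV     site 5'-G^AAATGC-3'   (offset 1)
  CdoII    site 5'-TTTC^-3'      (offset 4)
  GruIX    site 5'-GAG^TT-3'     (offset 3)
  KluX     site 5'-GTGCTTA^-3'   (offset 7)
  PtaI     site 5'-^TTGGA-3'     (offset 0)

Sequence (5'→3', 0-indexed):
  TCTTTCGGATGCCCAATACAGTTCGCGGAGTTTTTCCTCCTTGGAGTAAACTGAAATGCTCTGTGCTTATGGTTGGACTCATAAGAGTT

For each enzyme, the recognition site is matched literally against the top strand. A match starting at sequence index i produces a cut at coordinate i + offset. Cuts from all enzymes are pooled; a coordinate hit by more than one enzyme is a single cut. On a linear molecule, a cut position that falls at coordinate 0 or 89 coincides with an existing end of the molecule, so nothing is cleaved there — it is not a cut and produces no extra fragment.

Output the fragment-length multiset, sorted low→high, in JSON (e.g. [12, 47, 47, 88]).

[2,3,4,6,6,13,15,16,24]

Site scan:
  YnoV GAAATGC/1: at [52] ⇒ [53]
  CdoII TTTC/4: at [2, 32] ⇒ [6, 36]
  GruIX GAGTT/3: at [27, 84] ⇒ [30, 87]
  KluX GTGCTTA/7: at [62] ⇒ [69]
  PtaI TTGGA/0: at [40, 72] ⇒ [40, 72]

All cut coordinates (distinct, sorted): [6, 30, 36, 40, 53, 69, 72, 87]

Fragments:
  [0,6): 6 bp
  [6,30): 24 bp
  [30,36): 6 bp
  [36,40): 4 bp
  [40,53): 13 bp
  [53,69): 16 bp
  [69,72): 3 bp
  [72,87): 15 bp
  [87,89): 2 bp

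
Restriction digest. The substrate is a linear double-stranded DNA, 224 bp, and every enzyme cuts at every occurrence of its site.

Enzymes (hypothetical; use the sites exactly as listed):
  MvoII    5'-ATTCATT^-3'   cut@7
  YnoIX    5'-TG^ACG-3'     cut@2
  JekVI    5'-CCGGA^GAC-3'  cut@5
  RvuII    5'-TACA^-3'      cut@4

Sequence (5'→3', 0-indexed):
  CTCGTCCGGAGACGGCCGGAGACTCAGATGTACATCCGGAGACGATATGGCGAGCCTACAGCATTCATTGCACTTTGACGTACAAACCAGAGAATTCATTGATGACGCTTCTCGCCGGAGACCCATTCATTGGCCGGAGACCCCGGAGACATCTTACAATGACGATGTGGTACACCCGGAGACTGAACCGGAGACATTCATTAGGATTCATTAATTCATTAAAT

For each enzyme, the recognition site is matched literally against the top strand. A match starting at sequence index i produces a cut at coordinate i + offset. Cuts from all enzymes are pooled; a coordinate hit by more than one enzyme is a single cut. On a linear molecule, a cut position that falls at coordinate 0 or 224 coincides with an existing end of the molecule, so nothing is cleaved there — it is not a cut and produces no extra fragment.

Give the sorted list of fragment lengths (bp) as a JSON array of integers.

[3,4,4,6,6,7,7,8,8,9,9,10,10,10,10,11,12,12,13,14,15,16,20]

Scan for sites:
  MvoII ATTCATT/7: at [62, 93, 124, 195, 205, 213] ⇒ [69, 100, 131, 202, 212, 220]
  YnoIX TGACG/2: at [75, 102, 159] ⇒ [77, 104, 161]
  JekVI CCGGAGAC/5: at [5, 15, 35, 114, 133, 142, 175, 187] ⇒ [10, 20, 40, 119, 138, 147, 180, 192]
  RvuII TACA/4: at [30, 56, 80, 154, 170] ⇒ [34, 60, 84, 158, 174]

Pooled cuts: [10, 20, 34, 40, 60, 69, 77, 84, 100, 104, 119, 131, 138, 147, 158, 161, 174, 180, 192, 202, 212, 220]

Fragments:
  [0,10): 10 bp
  [10,20): 10 bp
  [20,34): 14 bp
  [34,40): 6 bp
  [40,60): 20 bp
  [60,69): 9 bp
  [69,77): 8 bp
  [77,84): 7 bp
  [84,100): 16 bp
  [100,104): 4 bp
  [104,119): 15 bp
  [119,131): 12 bp
  [131,138): 7 bp
  [138,147): 9 bp
  [147,158): 11 bp
  [158,161): 3 bp
  [161,174): 13 bp
  [174,180): 6 bp
  [180,192): 12 bp
  [192,202): 10 bp
  [202,212): 10 bp
  [212,220): 8 bp
  [220,224): 4 bp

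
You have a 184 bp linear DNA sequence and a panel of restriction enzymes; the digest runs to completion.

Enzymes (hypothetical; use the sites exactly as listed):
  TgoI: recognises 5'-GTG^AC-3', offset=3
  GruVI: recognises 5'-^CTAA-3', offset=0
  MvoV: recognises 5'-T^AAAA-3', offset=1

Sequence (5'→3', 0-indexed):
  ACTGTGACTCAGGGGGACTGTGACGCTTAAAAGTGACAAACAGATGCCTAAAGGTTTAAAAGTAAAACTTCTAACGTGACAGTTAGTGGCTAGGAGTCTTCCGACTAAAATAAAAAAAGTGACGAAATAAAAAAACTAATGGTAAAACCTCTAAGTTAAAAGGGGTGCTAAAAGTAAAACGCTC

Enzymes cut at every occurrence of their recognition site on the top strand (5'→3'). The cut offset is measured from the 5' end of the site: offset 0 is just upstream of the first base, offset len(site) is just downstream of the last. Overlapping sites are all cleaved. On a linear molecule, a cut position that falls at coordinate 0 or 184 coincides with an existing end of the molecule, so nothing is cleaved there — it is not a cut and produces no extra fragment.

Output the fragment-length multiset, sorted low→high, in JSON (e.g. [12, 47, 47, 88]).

[2,2,5,6,6,6,6,7,7,7,7,7,7,8,8,9,10,10,10,12,16,26]

Per-enzyme occurrences:
  TgoI GTGAC/3: at [3, 19, 32, 75, 118] ⇒ [6, 22, 35, 78, 121]
  GruVI CTAA/0: at [47, 70, 104, 135, 150, 167] ⇒ [47, 70, 104, 135, 150, 167]
  MvoV TAAAA/1: at [27, 56, 62, 105, 110, 127, 142, 156, 168, 174] ⇒ [28, 57, 63, 106, 111, 128, 143, 157, 169, 175]

Pooled cuts: [6, 22, 28, 35, 47, 57, 63, 70, 78, 104, 106, 111, 121, 128, 135, 143, 150, 157, 167, 169, 175]

Fragments:
  [0,6): 6 bp
  [6,22): 16 bp
  [22,28): 6 bp
  [28,35): 7 bp
  [35,47): 12 bp
  [47,57): 10 bp
  [57,63): 6 bp
  [63,70): 7 bp
  [70,78): 8 bp
  [78,104): 26 bp
  [104,106): 2 bp
  [106,111): 5 bp
  [111,121): 10 bp
  [121,128): 7 bp
  [128,135): 7 bp
  [135,143): 8 bp
  [143,150): 7 bp
  [150,157): 7 bp
  [157,167): 10 bp
  [167,169): 2 bp
  [169,175): 6 bp
  [175,184): 9 bp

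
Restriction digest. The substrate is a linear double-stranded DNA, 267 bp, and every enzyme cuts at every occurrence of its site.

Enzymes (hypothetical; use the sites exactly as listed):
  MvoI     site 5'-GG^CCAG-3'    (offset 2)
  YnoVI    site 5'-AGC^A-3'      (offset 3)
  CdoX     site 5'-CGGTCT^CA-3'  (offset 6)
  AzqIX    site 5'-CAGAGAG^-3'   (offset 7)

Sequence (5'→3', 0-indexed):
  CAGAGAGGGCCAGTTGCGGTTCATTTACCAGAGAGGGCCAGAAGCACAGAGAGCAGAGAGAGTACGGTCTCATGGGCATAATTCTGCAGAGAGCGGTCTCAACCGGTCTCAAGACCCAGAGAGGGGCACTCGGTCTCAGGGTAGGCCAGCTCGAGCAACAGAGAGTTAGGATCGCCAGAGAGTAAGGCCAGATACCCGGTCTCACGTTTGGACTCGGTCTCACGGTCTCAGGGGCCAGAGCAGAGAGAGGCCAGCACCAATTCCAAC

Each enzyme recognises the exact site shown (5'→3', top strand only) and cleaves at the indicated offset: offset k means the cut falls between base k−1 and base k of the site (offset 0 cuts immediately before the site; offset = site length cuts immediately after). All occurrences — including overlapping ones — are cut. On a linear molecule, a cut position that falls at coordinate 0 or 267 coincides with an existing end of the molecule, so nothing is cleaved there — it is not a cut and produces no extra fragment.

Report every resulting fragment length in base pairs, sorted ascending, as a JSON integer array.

Scan for sites:
  MvoI GGCCAG/2: at [7, 35, 143, 185, 232, 248] ⇒ [9, 37, 145, 187, 234, 250]
  YnoVI AGCA/3: at [42, 51, 153, 238, 252] ⇒ [45, 54, 156, 241, 255]
  CdoX CGGTCTCA/6: at [64, 93, 103, 130, 196, 214, 222] ⇒ [70, 99, 109, 136, 202, 220, 228]
  AzqIX CAGAGAG/7: at [0, 28, 46, 53, 86, 116, 158, 175, 240] ⇒ [7, 35, 53, 60, 93, 123, 165, 182, 247]

Pooled cuts: [7, 9, 35, 37, 45, 53, 54, 60, 70, 93, 99, 109, 123, 136, 145, 156, 165, 182, 187, 202, 220, 228, 234, 241, 247, 250, 255]

Fragment lengths:
  [0,7): 7 bp
  [7,9): 2 bp
  [9,35): 26 bp
  [35,37): 2 bp
  [37,45): 8 bp
  [45,53): 8 bp
  [53,54): 1 bp
  [54,60): 6 bp
  [60,70): 10 bp
  [70,93): 23 bp
  [93,99): 6 bp
  [99,109): 10 bp
  [109,123): 14 bp
  [123,136): 13 bp
  [136,145): 9 bp
  [145,156): 11 bp
  [156,165): 9 bp
  [165,182): 17 bp
  [182,187): 5 bp
  [187,202): 15 bp
  [202,220): 18 bp
  [220,228): 8 bp
  [228,234): 6 bp
  [234,241): 7 bp
  [241,247): 6 bp
  [247,250): 3 bp
  [250,255): 5 bp
  [255,267): 12 bp

[1,2,2,3,5,5,6,6,6,6,7,7,8,8,8,9,9,10,10,11,12,13,14,15,17,18,23,26]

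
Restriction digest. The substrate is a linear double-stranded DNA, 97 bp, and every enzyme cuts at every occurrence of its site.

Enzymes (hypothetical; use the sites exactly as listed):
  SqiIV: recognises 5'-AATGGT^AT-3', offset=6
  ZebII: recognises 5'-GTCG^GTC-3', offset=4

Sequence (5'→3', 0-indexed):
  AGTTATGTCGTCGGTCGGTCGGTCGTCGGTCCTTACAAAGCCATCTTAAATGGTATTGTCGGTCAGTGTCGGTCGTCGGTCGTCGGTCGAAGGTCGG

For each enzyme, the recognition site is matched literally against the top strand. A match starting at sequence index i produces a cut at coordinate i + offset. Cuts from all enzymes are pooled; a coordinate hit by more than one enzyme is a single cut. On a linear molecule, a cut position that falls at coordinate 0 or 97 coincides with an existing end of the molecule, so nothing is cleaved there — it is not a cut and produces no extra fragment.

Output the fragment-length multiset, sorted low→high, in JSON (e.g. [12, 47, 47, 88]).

[4,4,7,7,7,7,10,12,13,26]

Per-enzyme occurrences:
  SqiIV (AATGGTAT, off=6): starts [48] → cuts [54]
  ZebII (GTCGGTC, off=4): starts [9, 13, 17, 24, 57, 67, 74, 81] → cuts [13, 17, 21, 28, 61, 71, 78, 85]

All cut coordinates (distinct, sorted): [13, 17, 21, 28, 54, 61, 71, 78, 85]

Fragment lengths:
  [0,13): 13 bp
  [13,17): 4 bp
  [17,21): 4 bp
  [21,28): 7 bp
  [28,54): 26 bp
  [54,61): 7 bp
  [61,71): 10 bp
  [71,78): 7 bp
  [78,85): 7 bp
  [85,97): 12 bp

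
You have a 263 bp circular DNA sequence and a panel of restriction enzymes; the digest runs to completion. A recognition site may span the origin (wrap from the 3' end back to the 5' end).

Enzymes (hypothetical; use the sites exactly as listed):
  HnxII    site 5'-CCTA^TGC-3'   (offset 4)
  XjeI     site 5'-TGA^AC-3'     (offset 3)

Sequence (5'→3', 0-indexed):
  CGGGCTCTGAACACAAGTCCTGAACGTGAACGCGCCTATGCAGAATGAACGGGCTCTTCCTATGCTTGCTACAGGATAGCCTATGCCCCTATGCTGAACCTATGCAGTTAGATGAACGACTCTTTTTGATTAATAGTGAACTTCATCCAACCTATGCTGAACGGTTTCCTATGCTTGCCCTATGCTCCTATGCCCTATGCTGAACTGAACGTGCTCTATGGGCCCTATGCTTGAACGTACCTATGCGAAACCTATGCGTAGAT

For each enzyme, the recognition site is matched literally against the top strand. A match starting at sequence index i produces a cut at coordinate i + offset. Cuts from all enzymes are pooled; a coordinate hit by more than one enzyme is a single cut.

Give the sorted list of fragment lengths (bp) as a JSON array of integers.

Scan for sites:
  HnxII (CCTATGC, off=4): starts [34, 58, 79, 87, 98, 150, 167, 178, 186, 193, 223, 239, 250] → cuts [38, 62, 83, 91, 102, 154, 171, 182, 190, 197, 227, 243, 254]
  XjeI (TGAAC, off=3): starts [7, 20, 26, 45, 94, 112, 136, 157, 200, 205, 231] → cuts [10, 23, 29, 48, 97, 115, 139, 160, 203, 208, 234]

All cut coordinates (distinct, sorted): [10, 23, 29, 38, 48, 62, 83, 91, 97, 102, 115, 139, 154, 160, 171, 182, 190, 197, 203, 208, 227, 234, 243, 254]

Fragments:
  10→23: 13 bp
  23→29: 6 bp
  29→38: 9 bp
  38→48: 10 bp
  48→62: 14 bp
  62→83: 21 bp
  83→91: 8 bp
  91→97: 6 bp
  97→102: 5 bp
  102→115: 13 bp
  115→139: 24 bp
  139→154: 15 bp
  154→160: 6 bp
  160→171: 11 bp
  171→182: 11 bp
  182→190: 8 bp
  190→197: 7 bp
  197→203: 6 bp
  203→208: 5 bp
  208→227: 19 bp
  227→234: 7 bp
  234→243: 9 bp
  243→254: 11 bp
  254→10 (wrap): 263-254+10 = 19 bp

[5,5,6,6,6,6,7,7,8,8,9,9,10,11,11,11,13,13,14,15,19,19,21,24]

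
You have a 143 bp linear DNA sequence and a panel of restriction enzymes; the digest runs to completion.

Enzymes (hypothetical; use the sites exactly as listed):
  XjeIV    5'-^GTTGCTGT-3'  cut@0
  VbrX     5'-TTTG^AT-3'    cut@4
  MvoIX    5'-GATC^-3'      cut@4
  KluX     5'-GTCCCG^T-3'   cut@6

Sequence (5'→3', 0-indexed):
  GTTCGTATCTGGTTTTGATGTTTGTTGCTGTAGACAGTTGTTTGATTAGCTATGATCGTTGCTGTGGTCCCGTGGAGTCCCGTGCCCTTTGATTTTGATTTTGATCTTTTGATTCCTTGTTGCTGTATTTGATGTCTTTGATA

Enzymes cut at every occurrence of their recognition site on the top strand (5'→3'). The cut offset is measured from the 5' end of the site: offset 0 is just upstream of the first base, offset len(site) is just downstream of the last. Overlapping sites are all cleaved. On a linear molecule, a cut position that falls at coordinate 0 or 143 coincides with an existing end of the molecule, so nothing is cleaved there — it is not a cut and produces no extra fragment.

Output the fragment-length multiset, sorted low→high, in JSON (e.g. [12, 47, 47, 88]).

[3,3,5,6,6,6,7,9,9,10,13,13,15,17,21]

Per-enzyme occurrences:
  XjeIV GTTGCTGT/0: at [23, 57, 118] ⇒ [23, 57, 118]
  VbrX TTTGAT/4: at [13, 40, 87, 93, 99, 107, 127, 136] ⇒ [17, 44, 91, 97, 103, 111, 131, 140]
  MvoIX GATC/4: at [53, 102] ⇒ [57, 106]
  KluX GTCCCGT/6: at [66, 76] ⇒ [72, 82]

All cut coordinates (distinct, sorted): [17, 23, 44, 57, 72, 82, 91, 97, 103, 106, 111, 118, 131, 140]

Fragment lengths:
  [0,17): 17 bp
  [17,23): 6 bp
  [23,44): 21 bp
  [44,57): 13 bp
  [57,72): 15 bp
  [72,82): 10 bp
  [82,91): 9 bp
  [91,97): 6 bp
  [97,103): 6 bp
  [103,106): 3 bp
  [106,111): 5 bp
  [111,118): 7 bp
  [118,131): 13 bp
  [131,140): 9 bp
  [140,143): 3 bp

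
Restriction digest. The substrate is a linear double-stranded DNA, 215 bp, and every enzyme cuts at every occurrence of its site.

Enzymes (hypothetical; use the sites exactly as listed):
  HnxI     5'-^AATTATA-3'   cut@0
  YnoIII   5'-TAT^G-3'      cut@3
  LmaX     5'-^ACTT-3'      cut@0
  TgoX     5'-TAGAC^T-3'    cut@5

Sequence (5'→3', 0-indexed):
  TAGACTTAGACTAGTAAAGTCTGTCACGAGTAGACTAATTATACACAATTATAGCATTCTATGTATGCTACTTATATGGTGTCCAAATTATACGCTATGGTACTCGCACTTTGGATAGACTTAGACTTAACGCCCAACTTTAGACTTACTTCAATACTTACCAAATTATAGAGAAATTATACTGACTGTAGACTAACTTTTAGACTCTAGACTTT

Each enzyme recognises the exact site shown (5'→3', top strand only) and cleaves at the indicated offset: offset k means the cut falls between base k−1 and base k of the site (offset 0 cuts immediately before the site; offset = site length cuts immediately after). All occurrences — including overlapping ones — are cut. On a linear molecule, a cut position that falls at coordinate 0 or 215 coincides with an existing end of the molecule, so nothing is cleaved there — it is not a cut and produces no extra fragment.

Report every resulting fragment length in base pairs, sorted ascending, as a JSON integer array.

[1,2,2,2,2,2,2,2,3,3,3,4,4,5,6,7,8,8,8,8,9,10,10,10,11,11,13,16,19,24]

Per-enzyme occurrences:
  HnxI AATTATA/0: at [36, 46, 85, 163, 174] ⇒ [36, 46, 85, 163, 174]
  YnoIII TATG/3: at [59, 63, 74, 95] ⇒ [62, 66, 77, 98]
  LmaX ACTT/0: at [3, 69, 107, 118, 124, 136, 143, 147, 155, 195, 210] ⇒ [3, 69, 107, 118, 124, 136, 143, 147, 155, 195, 210]
  TgoX TAGACT/5: at [0, 6, 30, 115, 121, 140, 188, 200, 207] ⇒ [5, 11, 35, 120, 126, 145, 193, 205, 212]

Pooled cuts: [3, 5, 11, 35, 36, 46, 62, 66, 69, 77, 85, 98, 107, 118, 120, 124, 126, 136, 143, 145, 147, 155, 163, 174, 193, 195, 205, 210, 212]

Fragments:
  [0,3): 3 bp
  [3,5): 2 bp
  [5,11): 6 bp
  [11,35): 24 bp
  [35,36): 1 bp
  [36,46): 10 bp
  [46,62): 16 bp
  [62,66): 4 bp
  [66,69): 3 bp
  [69,77): 8 bp
  [77,85): 8 bp
  [85,98): 13 bp
  [98,107): 9 bp
  [107,118): 11 bp
  [118,120): 2 bp
  [120,124): 4 bp
  [124,126): 2 bp
  [126,136): 10 bp
  [136,143): 7 bp
  [143,145): 2 bp
  [145,147): 2 bp
  [147,155): 8 bp
  [155,163): 8 bp
  [163,174): 11 bp
  [174,193): 19 bp
  [193,195): 2 bp
  [195,205): 10 bp
  [205,210): 5 bp
  [210,212): 2 bp
  [212,215): 3 bp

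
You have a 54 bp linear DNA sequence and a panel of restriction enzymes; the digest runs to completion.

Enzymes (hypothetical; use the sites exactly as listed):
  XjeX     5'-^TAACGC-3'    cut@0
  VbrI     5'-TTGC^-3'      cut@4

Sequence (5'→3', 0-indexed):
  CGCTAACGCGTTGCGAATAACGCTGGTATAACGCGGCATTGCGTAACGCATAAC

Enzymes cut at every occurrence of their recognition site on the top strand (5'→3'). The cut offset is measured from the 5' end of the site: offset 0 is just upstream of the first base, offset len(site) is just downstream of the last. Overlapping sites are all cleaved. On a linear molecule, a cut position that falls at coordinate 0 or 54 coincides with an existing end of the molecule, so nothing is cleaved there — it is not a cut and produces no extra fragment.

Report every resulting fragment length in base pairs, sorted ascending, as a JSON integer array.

Per-enzyme occurrences:
  XjeX TAACGC/0: at [3, 17, 28, 43] ⇒ [3, 17, 28, 43]
  VbrI TTGC/4: at [10, 38] ⇒ [14, 42]

Pooled cuts: [3, 14, 17, 28, 42, 43]

Fragments:
  [0,3): 3 bp
  [3,14): 11 bp
  [14,17): 3 bp
  [17,28): 11 bp
  [28,42): 14 bp
  [42,43): 1 bp
  [43,54): 11 bp

[1,3,3,11,11,11,14]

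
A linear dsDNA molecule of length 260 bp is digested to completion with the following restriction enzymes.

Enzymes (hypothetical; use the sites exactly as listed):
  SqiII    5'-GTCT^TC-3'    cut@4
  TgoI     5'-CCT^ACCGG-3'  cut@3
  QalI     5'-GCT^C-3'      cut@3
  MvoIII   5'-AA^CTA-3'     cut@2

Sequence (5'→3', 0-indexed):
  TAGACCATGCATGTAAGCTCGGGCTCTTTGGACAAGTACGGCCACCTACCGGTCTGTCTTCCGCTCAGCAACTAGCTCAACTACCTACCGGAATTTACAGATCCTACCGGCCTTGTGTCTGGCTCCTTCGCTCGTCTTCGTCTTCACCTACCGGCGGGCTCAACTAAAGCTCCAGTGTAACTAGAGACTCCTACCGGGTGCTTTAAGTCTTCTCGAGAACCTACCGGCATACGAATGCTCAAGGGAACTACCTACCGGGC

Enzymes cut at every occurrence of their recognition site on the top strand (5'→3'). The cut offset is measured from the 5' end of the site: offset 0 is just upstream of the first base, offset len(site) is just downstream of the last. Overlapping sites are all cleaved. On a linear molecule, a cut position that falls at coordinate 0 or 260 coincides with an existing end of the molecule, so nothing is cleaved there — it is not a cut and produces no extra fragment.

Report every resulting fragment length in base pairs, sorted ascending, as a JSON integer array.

[3,3,5,6,6,6,6,6,6,6,6,7,8,8,8,9,11,12,12,12,17,18,19,19,19,22]

Site scan:
  SqiII (GTCTTC, off=4): starts [55, 133, 139, 206] → cuts [59, 137, 143, 210]
  TgoI (CCTACCGG, off=3): starts [44, 83, 102, 146, 189, 219, 250] → cuts [47, 86, 105, 149, 192, 222, 253]
  QalI (GCTC, off=3): starts [16, 22, 62, 74, 121, 129, 157, 168, 236] → cuts [19, 25, 65, 77, 124, 132, 160, 171, 239]
  MvoIII (AACTA, off=2): starts [69, 78, 161, 178, 245] → cuts [71, 80, 163, 180, 247]

All cut coordinates (distinct, sorted): [19, 25, 47, 59, 65, 71, 77, 80, 86, 105, 124, 132, 137, 143, 149, 160, 163, 171, 180, 192, 210, 222, 239, 247, 253]

Fragment lengths:
  [0,19): 19 bp
  [19,25): 6 bp
  [25,47): 22 bp
  [47,59): 12 bp
  [59,65): 6 bp
  [65,71): 6 bp
  [71,77): 6 bp
  [77,80): 3 bp
  [80,86): 6 bp
  [86,105): 19 bp
  [105,124): 19 bp
  [124,132): 8 bp
  [132,137): 5 bp
  [137,143): 6 bp
  [143,149): 6 bp
  [149,160): 11 bp
  [160,163): 3 bp
  [163,171): 8 bp
  [171,180): 9 bp
  [180,192): 12 bp
  [192,210): 18 bp
  [210,222): 12 bp
  [222,239): 17 bp
  [239,247): 8 bp
  [247,253): 6 bp
  [253,260): 7 bp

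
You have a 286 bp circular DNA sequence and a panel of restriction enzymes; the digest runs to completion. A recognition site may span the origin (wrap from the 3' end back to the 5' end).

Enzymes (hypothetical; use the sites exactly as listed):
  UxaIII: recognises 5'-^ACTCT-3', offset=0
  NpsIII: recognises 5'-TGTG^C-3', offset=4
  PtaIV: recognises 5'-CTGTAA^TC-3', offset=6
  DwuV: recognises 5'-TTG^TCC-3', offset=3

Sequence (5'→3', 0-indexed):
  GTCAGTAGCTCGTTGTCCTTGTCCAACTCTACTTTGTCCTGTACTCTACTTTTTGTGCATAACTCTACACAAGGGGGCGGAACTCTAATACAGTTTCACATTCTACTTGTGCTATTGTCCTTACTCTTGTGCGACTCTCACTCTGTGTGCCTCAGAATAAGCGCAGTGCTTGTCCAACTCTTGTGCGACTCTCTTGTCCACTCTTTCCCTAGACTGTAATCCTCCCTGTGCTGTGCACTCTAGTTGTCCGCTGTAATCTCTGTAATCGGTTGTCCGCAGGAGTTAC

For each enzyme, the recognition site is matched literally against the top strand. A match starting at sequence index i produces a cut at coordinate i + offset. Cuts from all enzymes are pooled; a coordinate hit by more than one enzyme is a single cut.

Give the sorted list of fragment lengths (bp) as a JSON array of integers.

Site scan:
  UxaIII (ACTCT, off=0): starts [25, 42, 61, 81, 122, 133, 139, 176, 187, 199, 236] → cuts [25, 42, 61, 81, 122, 133, 139, 176, 187, 199, 236]
  NpsIII (TGTGC, off=4): starts [53, 107, 127, 145, 181, 226, 231] → cuts [57, 111, 131, 149, 185, 230, 235]
  PtaIV (CTGTAATC, off=6): starts [213, 250, 259] → cuts [219, 256, 265]
  DwuV (TTGTCC, off=3): starts [12, 18, 33, 114, 169, 193, 243, 269] → cuts [15, 21, 36, 117, 172, 196, 246, 272]

All cut coordinates (distinct, sorted): [15, 21, 25, 36, 42, 57, 61, 81, 111, 117, 122, 131, 133, 139, 149, 172, 176, 185, 187, 196, 199, 219, 230, 235, 236, 246, 256, 265, 272]

Fragment lengths:
  15→21: 6 bp
  21→25: 4 bp
  25→36: 11 bp
  36→42: 6 bp
  42→57: 15 bp
  57→61: 4 bp
  61→81: 20 bp
  81→111: 30 bp
  111→117: 6 bp
  117→122: 5 bp
  122→131: 9 bp
  131→133: 2 bp
  133→139: 6 bp
  139→149: 10 bp
  149→172: 23 bp
  172→176: 4 bp
  176→185: 9 bp
  185→187: 2 bp
  187→196: 9 bp
  196→199: 3 bp
  199→219: 20 bp
  219→230: 11 bp
  230→235: 5 bp
  235→236: 1 bp
  236→246: 10 bp
  246→256: 10 bp
  256→265: 9 bp
  265→272: 7 bp
  272→15 (wrap): 286-272+15 = 29 bp

[1,2,2,3,4,4,4,5,5,6,6,6,6,7,9,9,9,9,10,10,10,11,11,15,20,20,23,29,30]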